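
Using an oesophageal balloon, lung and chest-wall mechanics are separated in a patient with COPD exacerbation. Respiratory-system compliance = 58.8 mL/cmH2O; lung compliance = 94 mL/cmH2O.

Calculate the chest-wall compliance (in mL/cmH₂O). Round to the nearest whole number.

1/Ccw = 1/Crs − 1/CL.
1/Ccw = 1/58.8 − 1/94 = 0.006369.
Ccw = 157.01 mL/cmH2O.

157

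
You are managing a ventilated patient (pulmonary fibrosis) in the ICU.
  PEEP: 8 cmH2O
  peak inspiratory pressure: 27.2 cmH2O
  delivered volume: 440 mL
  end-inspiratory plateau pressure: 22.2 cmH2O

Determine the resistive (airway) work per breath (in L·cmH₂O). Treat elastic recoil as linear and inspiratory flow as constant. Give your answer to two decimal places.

With constant inspiratory flow the resistive pressure is constant at PIP − Pplat = 27.2 − 22.2 = 5.0 cmH2O, so resistive work = 5.0 × 0.440 = 2.2 L·cmH2O.

2.20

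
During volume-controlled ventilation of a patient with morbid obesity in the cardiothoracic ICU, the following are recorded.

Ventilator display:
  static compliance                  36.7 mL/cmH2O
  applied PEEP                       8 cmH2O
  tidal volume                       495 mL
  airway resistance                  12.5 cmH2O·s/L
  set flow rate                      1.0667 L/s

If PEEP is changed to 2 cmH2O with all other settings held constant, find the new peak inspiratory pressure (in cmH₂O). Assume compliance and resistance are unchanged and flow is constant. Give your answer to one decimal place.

PIP = Vt/C + R·V̇ + PEEP (constant-flow equation of motion).
Only the baseline term changes: ΔPIP = ΔPEEP = 2 − 8 = -6.0 cmH2O.
Original PIP = 495/36.7 + 12.5×1.0667 + 8 = 34.821 cmH2O; new PIP = 34.821 + (-6.0) = 28.821 cmH2O.

28.8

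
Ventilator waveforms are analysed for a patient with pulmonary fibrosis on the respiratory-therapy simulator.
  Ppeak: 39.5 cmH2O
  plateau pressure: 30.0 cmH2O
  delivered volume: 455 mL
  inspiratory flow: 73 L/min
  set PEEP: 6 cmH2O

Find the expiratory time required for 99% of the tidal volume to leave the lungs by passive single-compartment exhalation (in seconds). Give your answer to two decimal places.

Flow: 73 L/min ÷ 60 = 1.2167 L/s.
R = (PIP − Pplat)/V̇ = (39.5 − 30.0) / 1.2167 = 9.5/1.2167 = 7.808 cmH2O·s/L.
C = Vt/(Pplat − PEEP) = 455.0 / (30.0 − 6) = 455.0/24.0 = 18.958 mL/cmH2O.
τ = R × C = 7.808 × 0.01896 L/cmH2O = 0.148 s.
t = −τ·ln(1 − 0.99) = −0.148·ln(0.01) = 0.6816 s.

0.68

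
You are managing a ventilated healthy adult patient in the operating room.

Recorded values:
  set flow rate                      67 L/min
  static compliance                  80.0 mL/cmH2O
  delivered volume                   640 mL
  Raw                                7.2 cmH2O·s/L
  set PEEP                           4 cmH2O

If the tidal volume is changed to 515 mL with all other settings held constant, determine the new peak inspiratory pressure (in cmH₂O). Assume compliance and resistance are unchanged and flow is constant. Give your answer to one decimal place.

Flow: 67 L/min ÷ 60 = 1.1167 L/s.
PIP = Vt/C + R·V̇ + PEEP (constant-flow equation of motion).
Only the elastic term changes: ΔPIP = ΔVt / C = (515 − 640) / 80.0 = -1.563 cmH2O.
Original PIP = 640/80.0 + 7.2×1.1167 + 4 = 20.04 cmH2O; new PIP = 20.04 + (-1.563) = 18.477 cmH2O.

18.5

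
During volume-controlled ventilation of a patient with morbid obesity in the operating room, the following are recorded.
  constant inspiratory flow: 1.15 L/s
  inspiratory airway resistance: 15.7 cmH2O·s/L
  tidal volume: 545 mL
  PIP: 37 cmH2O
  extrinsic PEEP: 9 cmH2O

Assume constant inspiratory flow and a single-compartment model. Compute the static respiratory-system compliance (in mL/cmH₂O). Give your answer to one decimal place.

Equation of motion (constant flow): PIP = Vt/C + R·V̇ + PEEP.
Vt/C = PIP − R·V̇ − PEEP = 37 − 15.7×1.15 − 9 = 37 − 18.055 − 9 = 9.945 cmH2O.
C = Vt / 9.945 = 545 / 9.945 = 54.801 mL/cmH2O.

54.8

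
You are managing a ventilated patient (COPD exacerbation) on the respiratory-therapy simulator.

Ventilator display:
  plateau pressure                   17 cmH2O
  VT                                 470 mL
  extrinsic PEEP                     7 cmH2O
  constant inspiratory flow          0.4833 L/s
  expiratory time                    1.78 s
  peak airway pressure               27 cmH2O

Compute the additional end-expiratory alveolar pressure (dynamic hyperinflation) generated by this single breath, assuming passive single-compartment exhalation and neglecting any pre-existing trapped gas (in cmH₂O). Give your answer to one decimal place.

R = (PIP − Pplat)/V̇ = (27 − 17) / 0.4833 = 10.0/0.4833 = 20.691 cmH2O·s/L.
C = Vt/(Pplat − PEEP) = 470.0 / (17 − 7) = 470.0/10.0 = 47.0 mL/cmH2O.
τ = R × C = 20.691 × 0.047 L/cmH2O = 0.9725 s.
Fraction remaining = e^(−Te/τ) = e^(−1.78/0.9725) = 0.1604; trapped volume = 470.0 × 0.1604 = 75.388 mL.
Additional alveolar pressure from trapping ≈ V_trapped / C = 75.388 / 47.0 = 1.604 cmH2O.

1.6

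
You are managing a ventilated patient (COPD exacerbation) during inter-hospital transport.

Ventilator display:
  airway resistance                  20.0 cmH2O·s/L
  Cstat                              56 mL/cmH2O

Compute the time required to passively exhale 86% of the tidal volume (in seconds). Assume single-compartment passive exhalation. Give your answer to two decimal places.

2.20

τ = R × C = 20.0 × 56 mL/cmH2O = 20.0 × 0.056 L/cmH2O = 1.12 s.
Exhaled fraction f = 1 − e^(−t/τ) → t = −τ·ln(1 − f) = −1.12·ln(0.14) = 2.202 s.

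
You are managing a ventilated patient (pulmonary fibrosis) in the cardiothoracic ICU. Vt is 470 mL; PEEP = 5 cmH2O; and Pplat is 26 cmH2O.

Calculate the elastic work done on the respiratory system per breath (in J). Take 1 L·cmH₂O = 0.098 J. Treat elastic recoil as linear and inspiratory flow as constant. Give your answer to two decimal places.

Elastic work ≈ ½ × (Pplat − PEEP) × Vt = 0.5 × (26 − 5) × 0.470 L = 0.5 × 21.0 × 0.470 = 4.935 L·cmH2O.
× 0.098 J/(L·cmH2O) → 0.4836 J.

0.48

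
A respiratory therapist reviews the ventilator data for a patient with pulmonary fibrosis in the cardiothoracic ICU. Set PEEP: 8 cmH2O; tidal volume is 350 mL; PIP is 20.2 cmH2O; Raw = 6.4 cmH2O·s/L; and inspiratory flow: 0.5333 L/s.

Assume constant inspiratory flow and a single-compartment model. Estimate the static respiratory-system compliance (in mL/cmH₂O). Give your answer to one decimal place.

39.8

Equation of motion (constant flow): PIP = Vt/C + R·V̇ + PEEP.
Vt/C = PIP − R·V̇ − PEEP = 20.2 − 6.4×0.5333 − 8 = 20.2 − 3.413 − 8 = 8.787 cmH2O.
C = Vt / 8.787 = 350 / 8.787 = 39.832 mL/cmH2O.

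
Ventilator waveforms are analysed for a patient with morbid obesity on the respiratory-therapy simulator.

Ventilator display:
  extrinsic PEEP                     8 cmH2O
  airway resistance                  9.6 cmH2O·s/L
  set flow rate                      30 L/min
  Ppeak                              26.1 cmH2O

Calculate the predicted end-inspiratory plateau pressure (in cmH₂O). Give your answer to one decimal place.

Flow: 30 L/min ÷ 60 = 0.5 L/s.
Pplat = PIP − Raw × flow = 26.1 − 9.6 × 0.5 = 26.1 − 4.8 = 21.3 cmH2O.

21.3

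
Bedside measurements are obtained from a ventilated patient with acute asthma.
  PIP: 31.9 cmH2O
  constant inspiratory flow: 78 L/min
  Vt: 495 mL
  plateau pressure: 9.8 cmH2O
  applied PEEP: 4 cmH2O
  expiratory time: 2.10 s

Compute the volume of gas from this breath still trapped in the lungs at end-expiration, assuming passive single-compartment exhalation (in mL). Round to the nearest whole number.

116

Flow: 78 L/min ÷ 60 = 1.3 L/s.
R = (PIP − Pplat)/V̇ = (31.9 − 9.8) / 1.3 = 22.1/1.3 = 17.0 cmH2O·s/L.
C = Vt/(Pplat − PEEP) = 495.0 / (9.8 − 4) = 495.0/5.8 = 85.345 mL/cmH2O.
τ = R × C = 17.0 × 0.08535 L/cmH2O = 1.451 s.
Fraction remaining = e^(−Te/τ) = e^(−2.10/1.451) = 0.2352.
Trapped volume = 495.0 × 0.2352 = 116.42 mL.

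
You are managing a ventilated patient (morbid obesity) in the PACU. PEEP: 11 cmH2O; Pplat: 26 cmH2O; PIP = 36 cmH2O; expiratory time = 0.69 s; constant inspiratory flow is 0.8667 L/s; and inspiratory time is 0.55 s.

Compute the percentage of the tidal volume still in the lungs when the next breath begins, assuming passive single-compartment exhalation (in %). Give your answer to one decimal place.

Vt = flow × Ti = 0.8667 L/s × 0.55 s × 1000 mL/L = 476.69 mL.
R = (PIP − Pplat)/V̇ = (36 − 26) / 0.8667 = 10.0/0.8667 = 11.538 cmH2O·s/L.
C = Vt/(Pplat − PEEP) = 476.69 / (26 − 11) = 476.69/15.0 = 31.779 mL/cmH2O.
τ = R × C = 11.538 × 0.03178 L/cmH2O = 0.3667 s.
Fraction remaining at end-expiration = e^(−Te/τ) = e^(−0.69/0.3667) = 0.1523 → 15.23%.

15.2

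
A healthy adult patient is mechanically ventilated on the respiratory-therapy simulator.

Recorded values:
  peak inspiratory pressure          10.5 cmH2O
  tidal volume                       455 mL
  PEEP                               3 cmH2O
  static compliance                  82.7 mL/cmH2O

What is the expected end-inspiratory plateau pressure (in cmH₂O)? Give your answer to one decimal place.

Pplat = PEEP + Vt / Cstat = 3 + 455 / 82.7 = 3 + 5.502 = 8.502 cmH2O.

8.5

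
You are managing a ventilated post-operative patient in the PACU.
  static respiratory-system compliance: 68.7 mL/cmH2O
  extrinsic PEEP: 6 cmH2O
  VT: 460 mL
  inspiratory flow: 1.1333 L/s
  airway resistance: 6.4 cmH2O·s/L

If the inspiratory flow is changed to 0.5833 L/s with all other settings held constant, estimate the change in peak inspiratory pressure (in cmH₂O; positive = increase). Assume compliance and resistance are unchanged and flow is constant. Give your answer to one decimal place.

PIP = Vt/C + R·V̇ + PEEP (constant-flow equation of motion).
Only the resistive term changes: ΔPIP = R × ΔV̇ = 6.4 × (0.5833 − 1.1333) = 6.4 × -0.55 = -3.52 cmH2O.

-3.5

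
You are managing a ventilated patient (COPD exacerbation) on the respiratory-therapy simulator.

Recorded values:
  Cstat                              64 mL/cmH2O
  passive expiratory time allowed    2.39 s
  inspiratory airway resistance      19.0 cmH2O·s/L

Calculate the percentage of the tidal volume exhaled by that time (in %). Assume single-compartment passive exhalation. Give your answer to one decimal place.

τ = R × C = 19.0 × 64 mL/cmH2O = 19.0 × 0.064 L/cmH2O = 1.216 s.
Passive exhalation: V(t)/V₀ = e^(−t/τ) = e^(−2.39/1.216) = 0.1401.
Fraction exhaled = 1 − 0.1401 = 0.8599 → 85.99%.

86.0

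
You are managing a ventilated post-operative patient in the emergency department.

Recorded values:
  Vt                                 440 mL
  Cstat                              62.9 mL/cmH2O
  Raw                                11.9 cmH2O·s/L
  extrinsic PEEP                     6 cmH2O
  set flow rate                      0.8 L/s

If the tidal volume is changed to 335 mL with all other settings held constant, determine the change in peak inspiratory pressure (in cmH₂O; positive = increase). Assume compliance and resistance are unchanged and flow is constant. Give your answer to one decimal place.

-1.7

PIP = Vt/C + R·V̇ + PEEP (constant-flow equation of motion).
Only the elastic term changes: ΔPIP = ΔVt / C = (335 − 440) / 62.9 = -1.669 cmH2O.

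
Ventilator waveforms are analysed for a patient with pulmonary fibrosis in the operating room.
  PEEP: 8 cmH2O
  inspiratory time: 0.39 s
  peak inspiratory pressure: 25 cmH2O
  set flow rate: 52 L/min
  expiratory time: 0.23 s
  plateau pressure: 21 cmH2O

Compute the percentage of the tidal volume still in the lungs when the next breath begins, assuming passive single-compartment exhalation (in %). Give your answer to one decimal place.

14.7

Flow: 52 L/min ÷ 60 = 0.8667 L/s.
Vt = flow × Ti = 0.8667 L/s × 0.39 s × 1000 mL/L = 338.01 mL.
R = (PIP − Pplat)/V̇ = (25 − 21) / 0.8667 = 4.0/0.8667 = 4.615 cmH2O·s/L.
C = Vt/(Pplat − PEEP) = 338.01 / (21 − 8) = 338.01/13.0 = 26.001 mL/cmH2O.
τ = R × C = 4.615 × 0.026 L/cmH2O = 0.12 s.
Fraction remaining at end-expiration = e^(−Te/τ) = e^(−0.23/0.12) = 0.1471 → 14.71%.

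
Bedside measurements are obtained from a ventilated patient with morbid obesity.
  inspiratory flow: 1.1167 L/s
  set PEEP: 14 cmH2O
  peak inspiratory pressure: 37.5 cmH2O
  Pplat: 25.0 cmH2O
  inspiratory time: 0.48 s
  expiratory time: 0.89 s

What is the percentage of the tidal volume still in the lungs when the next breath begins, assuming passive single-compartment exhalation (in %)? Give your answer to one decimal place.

19.6

Vt = flow × Ti = 1.1167 L/s × 0.48 s × 1000 mL/L = 536.02 mL.
R = (PIP − Pplat)/V̇ = (37.5 − 25.0) / 1.1167 = 12.5/1.1167 = 11.194 cmH2O·s/L.
C = Vt/(Pplat − PEEP) = 536.02 / (25.0 − 14) = 536.02/11.0 = 48.729 mL/cmH2O.
τ = R × C = 11.194 × 0.04873 L/cmH2O = 0.5455 s.
Fraction remaining at end-expiration = e^(−Te/τ) = e^(−0.89/0.5455) = 0.1956 → 19.56%.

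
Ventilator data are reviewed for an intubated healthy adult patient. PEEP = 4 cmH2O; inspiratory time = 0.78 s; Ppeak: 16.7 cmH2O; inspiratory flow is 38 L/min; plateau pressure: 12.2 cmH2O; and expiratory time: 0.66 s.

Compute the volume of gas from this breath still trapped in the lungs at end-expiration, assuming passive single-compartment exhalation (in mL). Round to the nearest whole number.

106

Flow: 38 L/min ÷ 60 = 0.6333 L/s.
Vt = flow × Ti = 0.6333 L/s × 0.78 s × 1000 mL/L = 493.97 mL.
R = (PIP − Pplat)/V̇ = (16.7 − 12.2) / 0.6333 = 4.5/0.6333 = 7.106 cmH2O·s/L.
C = Vt/(Pplat − PEEP) = 493.97 / (12.2 − 4) = 493.97/8.2 = 60.24 mL/cmH2O.
τ = R × C = 7.106 × 0.06024 L/cmH2O = 0.4281 s.
Fraction remaining = e^(−Te/τ) = e^(−0.66/0.4281) = 0.214.
Trapped volume = 493.97 × 0.214 = 105.71 mL.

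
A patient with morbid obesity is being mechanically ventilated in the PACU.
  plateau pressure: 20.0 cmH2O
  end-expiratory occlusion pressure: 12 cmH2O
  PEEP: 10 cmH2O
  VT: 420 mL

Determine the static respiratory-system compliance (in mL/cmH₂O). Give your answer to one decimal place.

52.5

End-expiratory occlusion gives total PEEP = 12 cmH2O (intrinsic PEEP = 12 − 10 = 2). Use total PEEP for the elastic gradient.
Cstat = Vt / (Pplat − PEEPtotal) = 420 / (20.0 − 12) = 420 / 8.0 = 52.5 mL/cmH2O.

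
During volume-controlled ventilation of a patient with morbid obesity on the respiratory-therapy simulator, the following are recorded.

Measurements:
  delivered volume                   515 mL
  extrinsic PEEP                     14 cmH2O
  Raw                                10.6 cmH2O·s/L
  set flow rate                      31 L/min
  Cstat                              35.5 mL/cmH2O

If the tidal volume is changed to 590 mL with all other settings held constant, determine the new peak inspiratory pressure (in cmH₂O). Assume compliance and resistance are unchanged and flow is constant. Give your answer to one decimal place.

36.1

Flow: 31 L/min ÷ 60 = 0.5167 L/s.
PIP = Vt/C + R·V̇ + PEEP (constant-flow equation of motion).
Only the elastic term changes: ΔPIP = ΔVt / C = (590 − 515) / 35.5 = 2.113 cmH2O.
Original PIP = 515/35.5 + 10.6×0.5167 + 14 = 33.984 cmH2O; new PIP = 33.984 + (2.113) = 36.097 cmH2O.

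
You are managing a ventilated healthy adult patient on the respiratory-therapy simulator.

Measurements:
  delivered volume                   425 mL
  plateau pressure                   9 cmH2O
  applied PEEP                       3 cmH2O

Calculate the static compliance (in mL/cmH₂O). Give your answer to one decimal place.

Cstat = Vt / (Pplat − PEEP) = 425 / (9 − 3) = 425 / 6.0 = 70.833 mL/cmH2O.

70.8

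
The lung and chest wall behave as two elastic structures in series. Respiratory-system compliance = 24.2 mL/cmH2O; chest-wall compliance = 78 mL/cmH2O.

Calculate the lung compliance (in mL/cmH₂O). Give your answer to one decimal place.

35.1

1/CL = 1/Crs − 1/Ccw.
1/CL = 1/24.2 − 1/78 = 0.0285.
CL = 35.088 mL/cmH2O.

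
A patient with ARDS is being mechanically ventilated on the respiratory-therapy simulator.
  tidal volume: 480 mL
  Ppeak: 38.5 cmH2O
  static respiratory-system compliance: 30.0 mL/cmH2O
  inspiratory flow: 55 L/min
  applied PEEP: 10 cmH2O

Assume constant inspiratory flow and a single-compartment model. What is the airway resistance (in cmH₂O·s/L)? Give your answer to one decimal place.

13.6

Flow: 55 L/min ÷ 60 = 0.9167 L/s.
Equation of motion (constant flow): PIP = Vt/C + R·V̇ + PEEP.
R·V̇ = PIP − Vt/C − PEEP = 38.5 − 480/30.0 − 10 = 38.5 − 16.0 − 10 = 12.5 cmH2O.
R = 12.5 / 0.9167 = 13.636 cmH2O·s/L.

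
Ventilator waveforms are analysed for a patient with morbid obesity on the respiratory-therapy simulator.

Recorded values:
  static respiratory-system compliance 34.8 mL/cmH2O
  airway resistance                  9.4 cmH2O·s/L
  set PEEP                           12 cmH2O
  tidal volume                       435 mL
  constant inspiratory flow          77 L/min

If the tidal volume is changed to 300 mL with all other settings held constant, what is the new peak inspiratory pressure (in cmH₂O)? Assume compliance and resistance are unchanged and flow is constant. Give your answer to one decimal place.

32.7

Flow: 77 L/min ÷ 60 = 1.2833 L/s.
PIP = Vt/C + R·V̇ + PEEP (constant-flow equation of motion).
Only the elastic term changes: ΔPIP = ΔVt / C = (300 − 435) / 34.8 = -3.879 cmH2O.
Original PIP = 435/34.8 + 9.4×1.2833 + 12 = 36.563 cmH2O; new PIP = 36.563 + (-3.879) = 32.684 cmH2O.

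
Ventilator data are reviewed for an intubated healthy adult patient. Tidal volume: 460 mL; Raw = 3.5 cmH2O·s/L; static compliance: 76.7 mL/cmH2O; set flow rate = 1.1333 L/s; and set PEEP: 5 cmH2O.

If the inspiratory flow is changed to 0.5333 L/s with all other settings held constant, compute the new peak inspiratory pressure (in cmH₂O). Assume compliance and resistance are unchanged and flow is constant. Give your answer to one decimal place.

PIP = Vt/C + R·V̇ + PEEP (constant-flow equation of motion).
Only the resistive term changes: ΔPIP = R × ΔV̇ = 3.5 × (0.5333 − 1.1333) = 3.5 × -0.6 = -2.1 cmH2O.
Original PIP = 460/76.7 + 3.5×1.1333 + 5 = 14.964 cmH2O; new PIP = 14.964 + (-2.1) = 12.864 cmH2O.

12.9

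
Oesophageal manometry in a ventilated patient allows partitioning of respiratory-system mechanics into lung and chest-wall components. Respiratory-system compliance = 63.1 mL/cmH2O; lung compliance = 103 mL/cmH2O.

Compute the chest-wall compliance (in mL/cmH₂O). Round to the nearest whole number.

1/Ccw = 1/Crs − 1/CL.
1/Ccw = 1/63.1 − 1/103 = 0.006139.
Ccw = 162.89 mL/cmH2O.

163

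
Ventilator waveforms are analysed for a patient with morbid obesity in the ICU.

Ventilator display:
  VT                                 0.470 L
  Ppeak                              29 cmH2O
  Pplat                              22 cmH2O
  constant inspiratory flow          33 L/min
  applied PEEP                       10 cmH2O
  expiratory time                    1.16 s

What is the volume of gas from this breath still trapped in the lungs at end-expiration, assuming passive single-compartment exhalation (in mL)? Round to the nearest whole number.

Flow: 33 L/min ÷ 60 = 0.55 L/s.
R = (PIP − Pplat)/V̇ = (29 − 22) / 0.55 = 7.0/0.55 = 12.727 cmH2O·s/L.
C = Vt/(Pplat − PEEP) = 470.0 / (22 − 10) = 470.0/12.0 = 39.167 mL/cmH2O.
τ = R × C = 12.727 × 0.03917 L/cmH2O = 0.4985 s.
Fraction remaining = e^(−Te/τ) = e^(−1.16/0.4985) = 0.09759.
Trapped volume = 470.0 × 0.09759 = 45.867 mL.

46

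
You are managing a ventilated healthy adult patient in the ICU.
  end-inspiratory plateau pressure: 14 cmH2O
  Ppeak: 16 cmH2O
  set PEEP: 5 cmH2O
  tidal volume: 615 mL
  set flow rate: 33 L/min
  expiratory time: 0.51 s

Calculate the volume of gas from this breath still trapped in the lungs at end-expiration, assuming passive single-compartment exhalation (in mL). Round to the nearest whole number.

Flow: 33 L/min ÷ 60 = 0.55 L/s.
R = (PIP − Pplat)/V̇ = (16 − 14) / 0.55 = 2.0/0.55 = 3.636 cmH2O·s/L.
C = Vt/(Pplat − PEEP) = 615.0 / (14 − 5) = 615.0/9.0 = 68.333 mL/cmH2O.
τ = R × C = 3.636 × 0.06833 L/cmH2O = 0.2484 s.
Fraction remaining = e^(−Te/τ) = e^(−0.51/0.2484) = 0.1283.
Trapped volume = 615.0 × 0.1283 = 78.905 mL.

79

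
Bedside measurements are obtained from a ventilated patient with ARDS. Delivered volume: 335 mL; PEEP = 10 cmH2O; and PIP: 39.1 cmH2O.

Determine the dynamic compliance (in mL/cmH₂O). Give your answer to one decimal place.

Dynamic compliance = Vt / (PIP − PEEP) = 335 / (39.1 − 10) = 335 / 29.1 = 11.512 mL/cmH2O.

11.5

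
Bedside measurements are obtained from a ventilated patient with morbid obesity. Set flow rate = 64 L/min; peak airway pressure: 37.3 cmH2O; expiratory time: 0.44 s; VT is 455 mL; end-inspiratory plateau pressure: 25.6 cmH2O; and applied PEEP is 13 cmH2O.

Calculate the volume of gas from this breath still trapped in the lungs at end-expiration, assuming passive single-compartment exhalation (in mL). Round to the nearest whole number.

Flow: 64 L/min ÷ 60 = 1.0667 L/s.
R = (PIP − Pplat)/V̇ = (37.3 − 25.6) / 1.0667 = 11.7/1.0667 = 10.968 cmH2O·s/L.
C = Vt/(Pplat − PEEP) = 455.0 / (25.6 − 13) = 455.0/12.6 = 36.111 mL/cmH2O.
τ = R × C = 10.968 × 0.03611 L/cmH2O = 0.3961 s.
Fraction remaining = e^(−Te/τ) = e^(−0.44/0.3961) = 0.3293.
Trapped volume = 455.0 × 0.3293 = 149.83 mL.

150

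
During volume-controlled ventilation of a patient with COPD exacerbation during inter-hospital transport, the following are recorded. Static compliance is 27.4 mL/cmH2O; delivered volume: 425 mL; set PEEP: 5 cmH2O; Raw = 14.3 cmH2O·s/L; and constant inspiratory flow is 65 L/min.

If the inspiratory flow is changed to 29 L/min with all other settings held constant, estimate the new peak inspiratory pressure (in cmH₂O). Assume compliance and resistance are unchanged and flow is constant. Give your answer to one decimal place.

27.4

Flow: 65 L/min ÷ 60 = 1.0833 L/s.
New flow: 29 L/min ÷ 60 = 0.4833 L/s.
PIP = Vt/C + R·V̇ + PEEP (constant-flow equation of motion).
Only the resistive term changes: ΔPIP = R × ΔV̇ = 14.3 × (0.4833 − 1.0833) = 14.3 × -0.6 = -8.58 cmH2O.
Original PIP = 425/27.4 + 14.3×1.0833 + 5 = 36.002 cmH2O; new PIP = 36.002 + (-8.58) = 27.422 cmH2O.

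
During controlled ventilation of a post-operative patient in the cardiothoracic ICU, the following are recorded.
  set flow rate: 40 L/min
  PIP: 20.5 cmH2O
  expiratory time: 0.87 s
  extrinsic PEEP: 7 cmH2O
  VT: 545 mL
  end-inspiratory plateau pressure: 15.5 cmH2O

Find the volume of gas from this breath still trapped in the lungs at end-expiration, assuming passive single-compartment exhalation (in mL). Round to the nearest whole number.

Flow: 40 L/min ÷ 60 = 0.6667 L/s.
R = (PIP − Pplat)/V̇ = (20.5 − 15.5) / 0.6667 = 5.0/0.6667 = 7.5 cmH2O·s/L.
C = Vt/(Pplat − PEEP) = 545.0 / (15.5 − 7) = 545.0/8.5 = 64.118 mL/cmH2O.
τ = R × C = 7.5 × 0.06412 L/cmH2O = 0.4809 s.
Fraction remaining = e^(−Te/τ) = e^(−0.87/0.4809) = 0.1638.
Trapped volume = 545.0 × 0.1638 = 89.271 mL.

89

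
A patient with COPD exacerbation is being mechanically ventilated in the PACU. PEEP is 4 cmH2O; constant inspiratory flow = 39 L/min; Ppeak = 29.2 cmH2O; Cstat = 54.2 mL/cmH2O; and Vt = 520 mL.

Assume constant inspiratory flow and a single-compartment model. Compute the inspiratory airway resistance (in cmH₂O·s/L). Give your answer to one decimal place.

24.0

Flow: 39 L/min ÷ 60 = 0.65 L/s.
Equation of motion (constant flow): PIP = Vt/C + R·V̇ + PEEP.
R·V̇ = PIP − Vt/C − PEEP = 29.2 − 520/54.2 − 4 = 29.2 − 9.594 − 4 = 15.606 cmH2O.
R = 15.606 / 0.65 = 24.009 cmH2O·s/L.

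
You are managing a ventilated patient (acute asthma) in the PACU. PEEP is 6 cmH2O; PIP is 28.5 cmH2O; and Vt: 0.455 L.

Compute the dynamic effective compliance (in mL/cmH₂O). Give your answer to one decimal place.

20.2

Dynamic compliance = Vt / (PIP − PEEP) = 455 / (28.5 − 6) = 455 / 22.5 = 20.222 mL/cmH2O.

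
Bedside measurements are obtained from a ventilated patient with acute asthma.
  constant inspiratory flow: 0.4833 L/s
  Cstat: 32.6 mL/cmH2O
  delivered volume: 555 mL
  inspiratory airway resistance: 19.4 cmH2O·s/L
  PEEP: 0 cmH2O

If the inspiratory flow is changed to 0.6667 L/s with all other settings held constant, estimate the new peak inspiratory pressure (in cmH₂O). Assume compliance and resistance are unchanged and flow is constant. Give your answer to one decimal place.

30.0

PIP = Vt/C + R·V̇ + PEEP (constant-flow equation of motion).
Only the resistive term changes: ΔPIP = R × ΔV̇ = 19.4 × (0.6667 − 0.4833) = 19.4 × 0.1834 = 3.558 cmH2O.
Original PIP = 555/32.6 + 19.4×0.4833 + 0 = 26.401 cmH2O; new PIP = 26.401 + (3.558) = 29.959 cmH2O.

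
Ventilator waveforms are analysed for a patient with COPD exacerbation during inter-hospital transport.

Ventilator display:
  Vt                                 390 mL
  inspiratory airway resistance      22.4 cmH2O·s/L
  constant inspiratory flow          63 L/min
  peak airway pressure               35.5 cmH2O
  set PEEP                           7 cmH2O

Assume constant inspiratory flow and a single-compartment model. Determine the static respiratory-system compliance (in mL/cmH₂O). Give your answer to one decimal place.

Flow: 63 L/min ÷ 60 = 1.05 L/s.
Equation of motion (constant flow): PIP = Vt/C + R·V̇ + PEEP.
Vt/C = PIP − R·V̇ − PEEP = 35.5 − 22.4×1.05 − 7 = 35.5 − 23.52 − 7 = 4.98 cmH2O.
C = Vt / 4.98 = 390 / 4.98 = 78.313 mL/cmH2O.

78.3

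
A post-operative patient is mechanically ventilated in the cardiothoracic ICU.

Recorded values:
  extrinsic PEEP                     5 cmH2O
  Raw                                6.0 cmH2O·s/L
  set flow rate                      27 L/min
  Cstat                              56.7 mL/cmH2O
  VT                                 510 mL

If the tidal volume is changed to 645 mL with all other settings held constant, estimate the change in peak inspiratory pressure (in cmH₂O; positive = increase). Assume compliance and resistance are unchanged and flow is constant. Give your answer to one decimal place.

PIP = Vt/C + R·V̇ + PEEP (constant-flow equation of motion).
Only the elastic term changes: ΔPIP = ΔVt / C = (645 − 510) / 56.7 = 2.381 cmH2O.

2.4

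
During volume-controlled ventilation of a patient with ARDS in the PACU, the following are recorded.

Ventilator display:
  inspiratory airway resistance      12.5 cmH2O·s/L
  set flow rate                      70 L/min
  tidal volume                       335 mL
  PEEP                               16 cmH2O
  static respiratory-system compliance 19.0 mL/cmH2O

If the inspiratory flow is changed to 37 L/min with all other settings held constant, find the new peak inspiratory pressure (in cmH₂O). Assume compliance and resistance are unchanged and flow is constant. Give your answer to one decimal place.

41.3

Flow: 70 L/min ÷ 60 = 1.1667 L/s.
New flow: 37 L/min ÷ 60 = 0.6167 L/s.
PIP = Vt/C + R·V̇ + PEEP (constant-flow equation of motion).
Only the resistive term changes: ΔPIP = R × ΔV̇ = 12.5 × (0.6167 − 1.1667) = 12.5 × -0.55 = -6.875 cmH2O.
Original PIP = 335/19.0 + 12.5×1.1667 + 16 = 48.215 cmH2O; new PIP = 48.215 + (-6.875) = 41.34 cmH2O.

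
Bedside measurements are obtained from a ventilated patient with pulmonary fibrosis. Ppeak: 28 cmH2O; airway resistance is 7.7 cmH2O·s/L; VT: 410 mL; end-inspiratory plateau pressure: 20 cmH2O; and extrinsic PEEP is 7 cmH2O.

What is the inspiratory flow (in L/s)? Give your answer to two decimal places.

flow = (PIP − Pplat) / Raw = 8.0 / 7.7 = 1.039 L/s.

1.04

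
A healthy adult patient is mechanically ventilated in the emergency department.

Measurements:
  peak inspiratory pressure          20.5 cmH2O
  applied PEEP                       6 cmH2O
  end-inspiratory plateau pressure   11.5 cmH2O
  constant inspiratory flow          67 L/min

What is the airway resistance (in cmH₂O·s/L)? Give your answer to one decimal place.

8.1

Flow: 67 L/min ÷ 60 = 1.1167 L/s.
Raw = (PIP − Pplat) / flow = (20.5 − 11.5) / 1.1167 = 9.0 / 1.1167 = 8.059 cmH2O·s/L.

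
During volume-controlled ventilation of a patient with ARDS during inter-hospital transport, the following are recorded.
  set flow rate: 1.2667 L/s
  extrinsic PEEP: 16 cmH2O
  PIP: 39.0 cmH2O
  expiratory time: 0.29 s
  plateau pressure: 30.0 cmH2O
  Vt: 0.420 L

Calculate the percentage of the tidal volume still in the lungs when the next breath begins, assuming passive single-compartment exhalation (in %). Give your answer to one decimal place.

R = (PIP − Pplat)/V̇ = (39.0 − 30.0) / 1.2667 = 9.0/1.2667 = 7.105 cmH2O·s/L.
C = Vt/(Pplat − PEEP) = 420.0 / (30.0 − 16) = 420.0/14.0 = 30.0 mL/cmH2O.
τ = R × C = 7.105 × 0.03 L/cmH2O = 0.2132 s.
Fraction remaining at end-expiration = e^(−Te/τ) = e^(−0.29/0.2132) = 0.2566 → 25.66%.

25.7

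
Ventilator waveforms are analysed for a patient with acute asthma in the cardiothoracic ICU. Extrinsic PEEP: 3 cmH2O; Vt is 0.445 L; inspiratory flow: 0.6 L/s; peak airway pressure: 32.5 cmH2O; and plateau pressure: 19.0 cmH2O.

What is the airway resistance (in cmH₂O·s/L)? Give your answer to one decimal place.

22.5

Raw = (PIP − Pplat) / flow = (32.5 − 19.0) / 0.6 = 13.5 / 0.6 = 22.5 cmH2O·s/L.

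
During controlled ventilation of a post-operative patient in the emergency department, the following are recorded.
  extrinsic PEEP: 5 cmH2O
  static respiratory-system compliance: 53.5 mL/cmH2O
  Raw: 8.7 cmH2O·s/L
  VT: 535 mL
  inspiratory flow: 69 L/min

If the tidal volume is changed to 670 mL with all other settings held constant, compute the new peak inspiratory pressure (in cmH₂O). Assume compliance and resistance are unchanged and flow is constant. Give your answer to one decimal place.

Flow: 69 L/min ÷ 60 = 1.15 L/s.
PIP = Vt/C + R·V̇ + PEEP (constant-flow equation of motion).
Only the elastic term changes: ΔPIP = ΔVt / C = (670 − 535) / 53.5 = 2.523 cmH2O.
Original PIP = 535/53.5 + 8.7×1.15 + 5 = 25.005 cmH2O; new PIP = 25.005 + (2.523) = 27.528 cmH2O.

27.5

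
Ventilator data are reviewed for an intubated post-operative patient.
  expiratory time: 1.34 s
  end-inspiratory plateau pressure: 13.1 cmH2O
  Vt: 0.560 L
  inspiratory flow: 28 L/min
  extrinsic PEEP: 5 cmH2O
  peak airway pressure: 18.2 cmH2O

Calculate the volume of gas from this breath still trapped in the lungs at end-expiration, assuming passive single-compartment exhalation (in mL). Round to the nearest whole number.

95

Flow: 28 L/min ÷ 60 = 0.4667 L/s.
R = (PIP − Pplat)/V̇ = (18.2 − 13.1) / 0.4667 = 5.1/0.4667 = 10.928 cmH2O·s/L.
C = Vt/(Pplat − PEEP) = 560.0 / (13.1 − 5) = 560.0/8.1 = 69.136 mL/cmH2O.
τ = R × C = 10.928 × 0.06914 L/cmH2O = 0.7556 s.
Fraction remaining = e^(−Te/τ) = e^(−1.34/0.7556) = 0.1698.
Trapped volume = 560.0 × 0.1698 = 95.088 mL.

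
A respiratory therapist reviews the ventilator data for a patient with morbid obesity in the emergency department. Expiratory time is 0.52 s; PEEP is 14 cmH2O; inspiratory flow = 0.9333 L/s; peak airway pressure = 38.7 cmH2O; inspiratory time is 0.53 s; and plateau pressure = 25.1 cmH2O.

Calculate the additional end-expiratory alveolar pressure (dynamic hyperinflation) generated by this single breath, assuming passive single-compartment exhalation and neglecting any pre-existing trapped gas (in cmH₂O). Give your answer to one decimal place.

5.0

Vt = flow × Ti = 0.9333 L/s × 0.53 s × 1000 mL/L = 494.65 mL.
R = (PIP − Pplat)/V̇ = (38.7 − 25.1) / 0.9333 = 13.6/0.9333 = 14.572 cmH2O·s/L.
C = Vt/(Pplat − PEEP) = 494.65 / (25.1 − 14) = 494.65/11.1 = 44.563 mL/cmH2O.
τ = R × C = 14.572 × 0.04456 L/cmH2O = 0.6493 s.
Fraction remaining = e^(−Te/τ) = e^(−0.52/0.6493) = 0.4489; trapped volume = 494.65 × 0.4489 = 222.05 mL.
Additional alveolar pressure from trapping ≈ V_trapped / C = 222.05 / 44.563 = 4.983 cmH2O.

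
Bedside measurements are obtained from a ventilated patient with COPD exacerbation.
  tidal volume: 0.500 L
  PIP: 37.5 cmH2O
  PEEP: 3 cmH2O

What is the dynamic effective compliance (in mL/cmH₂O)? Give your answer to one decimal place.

14.5

Dynamic compliance = Vt / (PIP − PEEP) = 500 / (37.5 − 3) = 500 / 34.5 = 14.493 mL/cmH2O.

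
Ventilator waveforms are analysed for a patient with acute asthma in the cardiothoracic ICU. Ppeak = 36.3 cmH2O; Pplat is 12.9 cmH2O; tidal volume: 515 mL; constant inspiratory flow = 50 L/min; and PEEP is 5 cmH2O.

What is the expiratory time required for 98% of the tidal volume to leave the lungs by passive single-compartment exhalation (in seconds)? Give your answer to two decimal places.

Flow: 50 L/min ÷ 60 = 0.8333 L/s.
R = (PIP − Pplat)/V̇ = (36.3 − 12.9) / 0.8333 = 23.4/0.8333 = 28.081 cmH2O·s/L.
C = Vt/(Pplat − PEEP) = 515.0 / (12.9 − 5) = 515.0/7.9 = 65.19 mL/cmH2O.
τ = R × C = 28.081 × 0.06519 L/cmH2O = 1.831 s.
t = −τ·ln(1 − 0.98) = −1.831·ln(0.02) = 7.163 s.

7.16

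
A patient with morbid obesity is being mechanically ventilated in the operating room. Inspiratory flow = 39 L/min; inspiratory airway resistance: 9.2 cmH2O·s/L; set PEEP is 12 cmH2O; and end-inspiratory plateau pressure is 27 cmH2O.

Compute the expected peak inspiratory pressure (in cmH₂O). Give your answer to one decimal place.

33.0

Flow: 39 L/min ÷ 60 = 0.65 L/s.
PIP = Pplat + Raw × flow = 27 + 9.2 × 0.65 = 27 + 5.98 = 32.98 cmH2O.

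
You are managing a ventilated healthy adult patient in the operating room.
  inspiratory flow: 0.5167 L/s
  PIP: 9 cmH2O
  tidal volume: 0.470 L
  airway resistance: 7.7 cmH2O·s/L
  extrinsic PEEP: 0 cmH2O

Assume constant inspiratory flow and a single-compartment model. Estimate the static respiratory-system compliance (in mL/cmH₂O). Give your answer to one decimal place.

93.6

Equation of motion (constant flow): PIP = Vt/C + R·V̇ + PEEP.
Vt/C = PIP − R·V̇ − PEEP = 9 − 7.7×0.5167 − 0 = 9 − 3.979 − 0 = 5.021 cmH2O.
C = Vt / 5.021 = 470 / 5.021 = 93.607 mL/cmH2O.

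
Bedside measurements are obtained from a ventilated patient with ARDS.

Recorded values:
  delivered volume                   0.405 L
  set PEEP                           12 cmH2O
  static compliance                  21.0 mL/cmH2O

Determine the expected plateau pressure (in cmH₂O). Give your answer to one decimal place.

31.3

Pplat = PEEP + Vt / Cstat = 12 + 405 / 21.0 = 12 + 19.286 = 31.286 cmH2O.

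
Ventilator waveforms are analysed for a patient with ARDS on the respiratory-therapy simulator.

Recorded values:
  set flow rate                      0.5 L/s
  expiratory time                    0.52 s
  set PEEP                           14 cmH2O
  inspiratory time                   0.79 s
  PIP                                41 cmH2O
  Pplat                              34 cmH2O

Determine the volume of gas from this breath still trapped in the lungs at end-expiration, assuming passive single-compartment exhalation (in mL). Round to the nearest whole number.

Vt = flow × Ti = 0.5 L/s × 0.79 s × 1000 mL/L = 395.0 mL.
R = (PIP − Pplat)/V̇ = (41 − 34) / 0.5 = 7.0/0.5 = 14.0 cmH2O·s/L.
C = Vt/(Pplat − PEEP) = 395.0 / (34 − 14) = 395.0/20.0 = 19.75 mL/cmH2O.
τ = R × C = 14.0 × 0.01975 L/cmH2O = 0.2765 s.
Fraction remaining = e^(−Te/τ) = e^(−0.52/0.2765) = 0.1525.
Trapped volume = 395.0 × 0.1525 = 60.238 mL.

60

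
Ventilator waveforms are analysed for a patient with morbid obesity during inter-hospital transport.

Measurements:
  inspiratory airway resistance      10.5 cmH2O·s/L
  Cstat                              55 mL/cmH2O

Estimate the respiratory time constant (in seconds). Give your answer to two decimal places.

0.58

τ = R × C = 10.5 × 55 mL/cmH2O = 10.5 × 0.055 L/cmH2O = 0.5775 s.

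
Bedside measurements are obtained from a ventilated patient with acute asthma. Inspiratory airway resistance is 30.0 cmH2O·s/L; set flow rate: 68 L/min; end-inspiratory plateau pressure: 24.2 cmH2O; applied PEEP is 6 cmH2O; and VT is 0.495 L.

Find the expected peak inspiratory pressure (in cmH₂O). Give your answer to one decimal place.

Flow: 68 L/min ÷ 60 = 1.1333 L/s.
PIP = Pplat + Raw × flow = 24.2 + 30.0 × 1.1333 = 24.2 + 33.999 = 58.199 cmH2O.

58.2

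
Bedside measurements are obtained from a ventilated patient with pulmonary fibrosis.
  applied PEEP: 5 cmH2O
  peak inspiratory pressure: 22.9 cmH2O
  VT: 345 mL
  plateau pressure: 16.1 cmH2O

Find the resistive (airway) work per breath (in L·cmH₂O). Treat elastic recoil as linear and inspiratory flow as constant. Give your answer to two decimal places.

2.35

With constant inspiratory flow the resistive pressure is constant at PIP − Pplat = 22.9 − 16.1 = 6.8 cmH2O, so resistive work = 6.8 × 0.345 = 2.346 L·cmH2O.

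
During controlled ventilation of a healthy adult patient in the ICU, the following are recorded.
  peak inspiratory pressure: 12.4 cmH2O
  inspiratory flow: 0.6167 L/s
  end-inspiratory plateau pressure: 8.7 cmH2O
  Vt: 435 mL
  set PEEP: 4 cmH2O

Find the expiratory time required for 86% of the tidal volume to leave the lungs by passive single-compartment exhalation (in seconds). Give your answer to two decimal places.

1.09

R = (PIP − Pplat)/V̇ = (12.4 − 8.7) / 0.6167 = 3.7/0.6167 = 6.0 cmH2O·s/L.
C = Vt/(Pplat − PEEP) = 435.0 / (8.7 − 4) = 435.0/4.7 = 92.553 mL/cmH2O.
τ = R × C = 6.0 × 0.09255 L/cmH2O = 0.5553 s.
t = −τ·ln(1 − 0.86) = −0.5553·ln(0.14) = 1.092 s.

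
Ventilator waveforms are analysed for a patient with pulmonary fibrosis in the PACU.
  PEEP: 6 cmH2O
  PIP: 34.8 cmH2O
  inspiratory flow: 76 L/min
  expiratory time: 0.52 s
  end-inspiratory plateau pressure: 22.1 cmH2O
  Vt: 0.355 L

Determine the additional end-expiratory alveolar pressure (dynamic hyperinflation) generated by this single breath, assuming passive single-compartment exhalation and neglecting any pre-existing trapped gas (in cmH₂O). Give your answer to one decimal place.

Flow: 76 L/min ÷ 60 = 1.2667 L/s.
R = (PIP − Pplat)/V̇ = (34.8 − 22.1) / 1.2667 = 12.7/1.2667 = 10.026 cmH2O·s/L.
C = Vt/(Pplat − PEEP) = 355.0 / (22.1 − 6) = 355.0/16.1 = 22.05 mL/cmH2O.
τ = R × C = 10.026 × 0.02205 L/cmH2O = 0.2211 s.
Fraction remaining = e^(−Te/τ) = e^(−0.52/0.2211) = 0.09519; trapped volume = 355.0 × 0.09519 = 33.792 mL.
Additional alveolar pressure from trapping ≈ V_trapped / C = 33.792 / 22.05 = 1.533 cmH2O.

1.5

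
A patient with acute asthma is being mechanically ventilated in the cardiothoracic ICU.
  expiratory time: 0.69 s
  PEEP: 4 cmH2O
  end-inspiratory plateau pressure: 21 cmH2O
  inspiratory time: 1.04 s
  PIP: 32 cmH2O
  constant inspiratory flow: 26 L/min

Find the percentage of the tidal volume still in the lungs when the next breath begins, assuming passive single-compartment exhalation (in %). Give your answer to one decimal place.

Flow: 26 L/min ÷ 60 = 0.4333 L/s.
Vt = flow × Ti = 0.4333 L/s × 1.04 s × 1000 mL/L = 450.63 mL.
R = (PIP − Pplat)/V̇ = (32 − 21) / 0.4333 = 11.0/0.4333 = 25.387 cmH2O·s/L.
C = Vt/(Pplat − PEEP) = 450.63 / (21 − 4) = 450.63/17.0 = 26.508 mL/cmH2O.
τ = R × C = 25.387 × 0.02651 L/cmH2O = 0.673 s.
Fraction remaining at end-expiration = e^(−Te/τ) = e^(−0.69/0.673) = 0.3587 → 35.87%.

35.9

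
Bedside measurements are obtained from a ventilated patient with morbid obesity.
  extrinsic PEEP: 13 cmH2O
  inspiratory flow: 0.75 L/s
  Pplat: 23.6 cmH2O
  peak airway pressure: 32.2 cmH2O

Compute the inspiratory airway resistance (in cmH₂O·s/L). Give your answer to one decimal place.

11.5

Raw = (PIP − Pplat) / flow = (32.2 − 23.6) / 0.75 = 8.6 / 0.75 = 11.467 cmH2O·s/L.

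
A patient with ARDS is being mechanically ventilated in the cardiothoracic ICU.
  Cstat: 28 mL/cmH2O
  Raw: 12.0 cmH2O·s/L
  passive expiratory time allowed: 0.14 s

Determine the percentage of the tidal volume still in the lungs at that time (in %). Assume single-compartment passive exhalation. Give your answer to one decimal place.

65.9

τ = R × C = 12.0 × 28 mL/cmH2O = 12.0 × 0.028 L/cmH2O = 0.336 s.
Passive exhalation: V(t)/V₀ = e^(−t/τ) = e^(−0.14/0.336) = 0.6592.
Fraction remaining = 0.6592 → 65.92%.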